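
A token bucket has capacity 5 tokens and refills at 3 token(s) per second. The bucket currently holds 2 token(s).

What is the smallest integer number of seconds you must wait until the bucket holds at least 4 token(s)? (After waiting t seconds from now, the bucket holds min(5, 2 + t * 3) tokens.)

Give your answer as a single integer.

Answer: 1

Derivation:
Need 2 + t * 3 >= 4, so t >= 2/3.
Smallest integer t = ceil(2/3) = 1.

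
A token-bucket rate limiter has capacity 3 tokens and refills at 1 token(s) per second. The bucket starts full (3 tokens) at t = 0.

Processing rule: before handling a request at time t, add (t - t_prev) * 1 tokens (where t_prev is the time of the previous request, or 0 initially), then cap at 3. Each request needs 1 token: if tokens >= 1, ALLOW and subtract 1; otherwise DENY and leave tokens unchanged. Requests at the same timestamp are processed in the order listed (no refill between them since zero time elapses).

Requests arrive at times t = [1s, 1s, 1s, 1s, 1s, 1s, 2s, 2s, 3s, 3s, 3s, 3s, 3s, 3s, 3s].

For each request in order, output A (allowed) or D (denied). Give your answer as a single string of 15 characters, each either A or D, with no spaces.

Answer: AAADDDADADDDDDD

Derivation:
Simulating step by step:
  req#1 t=1s: ALLOW
  req#2 t=1s: ALLOW
  req#3 t=1s: ALLOW
  req#4 t=1s: DENY
  req#5 t=1s: DENY
  req#6 t=1s: DENY
  req#7 t=2s: ALLOW
  req#8 t=2s: DENY
  req#9 t=3s: ALLOW
  req#10 t=3s: DENY
  req#11 t=3s: DENY
  req#12 t=3s: DENY
  req#13 t=3s: DENY
  req#14 t=3s: DENY
  req#15 t=3s: DENY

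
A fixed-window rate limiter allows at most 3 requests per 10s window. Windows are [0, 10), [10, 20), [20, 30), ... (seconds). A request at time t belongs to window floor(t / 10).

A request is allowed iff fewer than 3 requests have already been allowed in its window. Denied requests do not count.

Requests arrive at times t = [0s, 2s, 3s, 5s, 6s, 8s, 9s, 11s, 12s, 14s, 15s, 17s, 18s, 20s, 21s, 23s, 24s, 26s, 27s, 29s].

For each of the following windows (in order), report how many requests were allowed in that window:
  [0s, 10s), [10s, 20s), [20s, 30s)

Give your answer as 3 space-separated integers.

Processing requests:
  req#1 t=0s (window 0): ALLOW
  req#2 t=2s (window 0): ALLOW
  req#3 t=3s (window 0): ALLOW
  req#4 t=5s (window 0): DENY
  req#5 t=6s (window 0): DENY
  req#6 t=8s (window 0): DENY
  req#7 t=9s (window 0): DENY
  req#8 t=11s (window 1): ALLOW
  req#9 t=12s (window 1): ALLOW
  req#10 t=14s (window 1): ALLOW
  req#11 t=15s (window 1): DENY
  req#12 t=17s (window 1): DENY
  req#13 t=18s (window 1): DENY
  req#14 t=20s (window 2): ALLOW
  req#15 t=21s (window 2): ALLOW
  req#16 t=23s (window 2): ALLOW
  req#17 t=24s (window 2): DENY
  req#18 t=26s (window 2): DENY
  req#19 t=27s (window 2): DENY
  req#20 t=29s (window 2): DENY

Allowed counts by window: 3 3 3

Answer: 3 3 3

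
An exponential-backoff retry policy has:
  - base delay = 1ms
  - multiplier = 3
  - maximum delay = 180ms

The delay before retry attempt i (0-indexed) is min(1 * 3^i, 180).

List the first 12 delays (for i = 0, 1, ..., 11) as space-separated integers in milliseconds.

Computing each delay:
  i=0: min(1*3^0, 180) = 1
  i=1: min(1*3^1, 180) = 3
  i=2: min(1*3^2, 180) = 9
  i=3: min(1*3^3, 180) = 27
  i=4: min(1*3^4, 180) = 81
  i=5: min(1*3^5, 180) = 180
  i=6: min(1*3^6, 180) = 180
  i=7: min(1*3^7, 180) = 180
  i=8: min(1*3^8, 180) = 180
  i=9: min(1*3^9, 180) = 180
  i=10: min(1*3^10, 180) = 180
  i=11: min(1*3^11, 180) = 180

Answer: 1 3 9 27 81 180 180 180 180 180 180 180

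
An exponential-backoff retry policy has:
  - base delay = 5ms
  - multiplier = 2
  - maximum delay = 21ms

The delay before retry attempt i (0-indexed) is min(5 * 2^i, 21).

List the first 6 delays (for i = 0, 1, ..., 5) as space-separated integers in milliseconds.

Answer: 5 10 20 21 21 21

Derivation:
Computing each delay:
  i=0: min(5*2^0, 21) = 5
  i=1: min(5*2^1, 21) = 10
  i=2: min(5*2^2, 21) = 20
  i=3: min(5*2^3, 21) = 21
  i=4: min(5*2^4, 21) = 21
  i=5: min(5*2^5, 21) = 21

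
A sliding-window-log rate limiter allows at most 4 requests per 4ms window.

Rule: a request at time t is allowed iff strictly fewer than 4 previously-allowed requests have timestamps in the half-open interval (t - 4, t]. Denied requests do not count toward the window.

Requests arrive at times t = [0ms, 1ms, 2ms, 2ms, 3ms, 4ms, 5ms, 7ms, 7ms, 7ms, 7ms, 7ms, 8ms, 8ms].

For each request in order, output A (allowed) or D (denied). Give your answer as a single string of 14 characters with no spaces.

Answer: AAAADAAAADDDAD

Derivation:
Tracking allowed requests in the window:
  req#1 t=0ms: ALLOW
  req#2 t=1ms: ALLOW
  req#3 t=2ms: ALLOW
  req#4 t=2ms: ALLOW
  req#5 t=3ms: DENY
  req#6 t=4ms: ALLOW
  req#7 t=5ms: ALLOW
  req#8 t=7ms: ALLOW
  req#9 t=7ms: ALLOW
  req#10 t=7ms: DENY
  req#11 t=7ms: DENY
  req#12 t=7ms: DENY
  req#13 t=8ms: ALLOW
  req#14 t=8ms: DENY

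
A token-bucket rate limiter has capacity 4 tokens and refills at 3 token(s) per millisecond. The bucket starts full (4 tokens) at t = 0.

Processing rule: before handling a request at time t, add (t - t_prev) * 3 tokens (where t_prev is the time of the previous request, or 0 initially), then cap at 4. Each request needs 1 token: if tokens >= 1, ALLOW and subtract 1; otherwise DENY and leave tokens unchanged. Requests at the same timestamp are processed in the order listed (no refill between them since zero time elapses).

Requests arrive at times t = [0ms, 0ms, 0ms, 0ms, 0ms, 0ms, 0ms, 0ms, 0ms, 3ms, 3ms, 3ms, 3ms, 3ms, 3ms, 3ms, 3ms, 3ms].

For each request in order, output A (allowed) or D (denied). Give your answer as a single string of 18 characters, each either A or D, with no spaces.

Simulating step by step:
  req#1 t=0ms: ALLOW
  req#2 t=0ms: ALLOW
  req#3 t=0ms: ALLOW
  req#4 t=0ms: ALLOW
  req#5 t=0ms: DENY
  req#6 t=0ms: DENY
  req#7 t=0ms: DENY
  req#8 t=0ms: DENY
  req#9 t=0ms: DENY
  req#10 t=3ms: ALLOW
  req#11 t=3ms: ALLOW
  req#12 t=3ms: ALLOW
  req#13 t=3ms: ALLOW
  req#14 t=3ms: DENY
  req#15 t=3ms: DENY
  req#16 t=3ms: DENY
  req#17 t=3ms: DENY
  req#18 t=3ms: DENY

Answer: AAAADDDDDAAAADDDDD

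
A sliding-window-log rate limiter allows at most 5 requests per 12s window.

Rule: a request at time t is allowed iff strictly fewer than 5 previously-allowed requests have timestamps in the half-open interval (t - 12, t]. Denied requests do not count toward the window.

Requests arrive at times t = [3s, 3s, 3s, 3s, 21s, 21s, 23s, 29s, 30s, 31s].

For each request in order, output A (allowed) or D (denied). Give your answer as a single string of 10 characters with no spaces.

Answer: AAAAAAAAAD

Derivation:
Tracking allowed requests in the window:
  req#1 t=3s: ALLOW
  req#2 t=3s: ALLOW
  req#3 t=3s: ALLOW
  req#4 t=3s: ALLOW
  req#5 t=21s: ALLOW
  req#6 t=21s: ALLOW
  req#7 t=23s: ALLOW
  req#8 t=29s: ALLOW
  req#9 t=30s: ALLOW
  req#10 t=31s: DENY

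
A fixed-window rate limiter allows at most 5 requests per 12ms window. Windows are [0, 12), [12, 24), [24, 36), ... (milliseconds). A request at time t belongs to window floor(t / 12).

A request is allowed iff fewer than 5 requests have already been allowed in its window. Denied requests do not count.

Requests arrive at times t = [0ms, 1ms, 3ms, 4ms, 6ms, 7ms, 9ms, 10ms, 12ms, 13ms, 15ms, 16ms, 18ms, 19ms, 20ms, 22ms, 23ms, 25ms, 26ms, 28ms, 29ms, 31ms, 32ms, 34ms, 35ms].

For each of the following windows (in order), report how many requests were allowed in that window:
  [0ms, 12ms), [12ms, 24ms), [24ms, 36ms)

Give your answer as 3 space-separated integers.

Answer: 5 5 5

Derivation:
Processing requests:
  req#1 t=0ms (window 0): ALLOW
  req#2 t=1ms (window 0): ALLOW
  req#3 t=3ms (window 0): ALLOW
  req#4 t=4ms (window 0): ALLOW
  req#5 t=6ms (window 0): ALLOW
  req#6 t=7ms (window 0): DENY
  req#7 t=9ms (window 0): DENY
  req#8 t=10ms (window 0): DENY
  req#9 t=12ms (window 1): ALLOW
  req#10 t=13ms (window 1): ALLOW
  req#11 t=15ms (window 1): ALLOW
  req#12 t=16ms (window 1): ALLOW
  req#13 t=18ms (window 1): ALLOW
  req#14 t=19ms (window 1): DENY
  req#15 t=20ms (window 1): DENY
  req#16 t=22ms (window 1): DENY
  req#17 t=23ms (window 1): DENY
  req#18 t=25ms (window 2): ALLOW
  req#19 t=26ms (window 2): ALLOW
  req#20 t=28ms (window 2): ALLOW
  req#21 t=29ms (window 2): ALLOW
  req#22 t=31ms (window 2): ALLOW
  req#23 t=32ms (window 2): DENY
  req#24 t=34ms (window 2): DENY
  req#25 t=35ms (window 2): DENY

Allowed counts by window: 5 5 5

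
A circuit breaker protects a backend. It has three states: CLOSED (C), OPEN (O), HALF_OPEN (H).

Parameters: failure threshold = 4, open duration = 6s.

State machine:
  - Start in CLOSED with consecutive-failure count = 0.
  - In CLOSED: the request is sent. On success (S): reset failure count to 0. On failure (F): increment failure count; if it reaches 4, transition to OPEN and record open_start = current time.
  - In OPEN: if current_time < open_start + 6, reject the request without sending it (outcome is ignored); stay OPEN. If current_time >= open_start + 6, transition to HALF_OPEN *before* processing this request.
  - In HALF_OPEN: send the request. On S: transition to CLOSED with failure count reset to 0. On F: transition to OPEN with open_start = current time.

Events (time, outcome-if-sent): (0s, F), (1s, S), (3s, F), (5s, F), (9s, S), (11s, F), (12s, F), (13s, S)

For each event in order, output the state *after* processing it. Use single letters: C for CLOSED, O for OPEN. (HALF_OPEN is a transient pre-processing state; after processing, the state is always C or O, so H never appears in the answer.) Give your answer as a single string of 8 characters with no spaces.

Answer: CCCCCCCC

Derivation:
State after each event:
  event#1 t=0s outcome=F: state=CLOSED
  event#2 t=1s outcome=S: state=CLOSED
  event#3 t=3s outcome=F: state=CLOSED
  event#4 t=5s outcome=F: state=CLOSED
  event#5 t=9s outcome=S: state=CLOSED
  event#6 t=11s outcome=F: state=CLOSED
  event#7 t=12s outcome=F: state=CLOSED
  event#8 t=13s outcome=S: state=CLOSED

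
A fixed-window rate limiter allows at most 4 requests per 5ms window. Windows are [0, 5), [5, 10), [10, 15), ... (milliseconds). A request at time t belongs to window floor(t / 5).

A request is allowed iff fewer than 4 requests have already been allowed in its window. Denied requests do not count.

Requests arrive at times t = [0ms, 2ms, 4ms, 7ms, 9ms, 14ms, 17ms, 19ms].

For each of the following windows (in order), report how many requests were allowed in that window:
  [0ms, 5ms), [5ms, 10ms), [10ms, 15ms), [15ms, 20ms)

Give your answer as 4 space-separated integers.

Processing requests:
  req#1 t=0ms (window 0): ALLOW
  req#2 t=2ms (window 0): ALLOW
  req#3 t=4ms (window 0): ALLOW
  req#4 t=7ms (window 1): ALLOW
  req#5 t=9ms (window 1): ALLOW
  req#6 t=14ms (window 2): ALLOW
  req#7 t=17ms (window 3): ALLOW
  req#8 t=19ms (window 3): ALLOW

Allowed counts by window: 3 2 1 2

Answer: 3 2 1 2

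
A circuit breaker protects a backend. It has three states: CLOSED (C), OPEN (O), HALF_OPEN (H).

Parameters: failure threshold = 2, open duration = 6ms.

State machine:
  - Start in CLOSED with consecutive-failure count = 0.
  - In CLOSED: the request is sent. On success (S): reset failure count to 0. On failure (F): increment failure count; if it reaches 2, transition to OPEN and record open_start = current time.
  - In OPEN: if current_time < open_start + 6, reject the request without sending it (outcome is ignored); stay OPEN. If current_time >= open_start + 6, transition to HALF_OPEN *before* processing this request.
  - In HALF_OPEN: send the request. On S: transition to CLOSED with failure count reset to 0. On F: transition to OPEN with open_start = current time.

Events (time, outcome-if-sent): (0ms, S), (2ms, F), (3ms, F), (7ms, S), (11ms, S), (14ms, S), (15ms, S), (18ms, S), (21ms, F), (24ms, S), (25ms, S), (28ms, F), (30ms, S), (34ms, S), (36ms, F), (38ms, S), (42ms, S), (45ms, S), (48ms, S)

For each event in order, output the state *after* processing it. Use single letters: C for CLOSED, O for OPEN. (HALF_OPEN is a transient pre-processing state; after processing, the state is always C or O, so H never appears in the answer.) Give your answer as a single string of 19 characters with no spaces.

State after each event:
  event#1 t=0ms outcome=S: state=CLOSED
  event#2 t=2ms outcome=F: state=CLOSED
  event#3 t=3ms outcome=F: state=OPEN
  event#4 t=7ms outcome=S: state=OPEN
  event#5 t=11ms outcome=S: state=CLOSED
  event#6 t=14ms outcome=S: state=CLOSED
  event#7 t=15ms outcome=S: state=CLOSED
  event#8 t=18ms outcome=S: state=CLOSED
  event#9 t=21ms outcome=F: state=CLOSED
  event#10 t=24ms outcome=S: state=CLOSED
  event#11 t=25ms outcome=S: state=CLOSED
  event#12 t=28ms outcome=F: state=CLOSED
  event#13 t=30ms outcome=S: state=CLOSED
  event#14 t=34ms outcome=S: state=CLOSED
  event#15 t=36ms outcome=F: state=CLOSED
  event#16 t=38ms outcome=S: state=CLOSED
  event#17 t=42ms outcome=S: state=CLOSED
  event#18 t=45ms outcome=S: state=CLOSED
  event#19 t=48ms outcome=S: state=CLOSED

Answer: CCOOCCCCCCCCCCCCCCC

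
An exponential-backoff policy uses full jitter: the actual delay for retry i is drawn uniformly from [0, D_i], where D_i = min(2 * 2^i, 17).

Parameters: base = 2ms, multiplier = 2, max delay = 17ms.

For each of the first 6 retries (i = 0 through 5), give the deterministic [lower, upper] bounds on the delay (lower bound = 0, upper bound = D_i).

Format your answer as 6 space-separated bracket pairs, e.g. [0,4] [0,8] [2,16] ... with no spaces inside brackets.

Answer: [0,2] [0,4] [0,8] [0,16] [0,17] [0,17]

Derivation:
Computing bounds per retry:
  i=0: D_i=min(2*2^0,17)=2, bounds=[0,2]
  i=1: D_i=min(2*2^1,17)=4, bounds=[0,4]
  i=2: D_i=min(2*2^2,17)=8, bounds=[0,8]
  i=3: D_i=min(2*2^3,17)=16, bounds=[0,16]
  i=4: D_i=min(2*2^4,17)=17, bounds=[0,17]
  i=5: D_i=min(2*2^5,17)=17, bounds=[0,17]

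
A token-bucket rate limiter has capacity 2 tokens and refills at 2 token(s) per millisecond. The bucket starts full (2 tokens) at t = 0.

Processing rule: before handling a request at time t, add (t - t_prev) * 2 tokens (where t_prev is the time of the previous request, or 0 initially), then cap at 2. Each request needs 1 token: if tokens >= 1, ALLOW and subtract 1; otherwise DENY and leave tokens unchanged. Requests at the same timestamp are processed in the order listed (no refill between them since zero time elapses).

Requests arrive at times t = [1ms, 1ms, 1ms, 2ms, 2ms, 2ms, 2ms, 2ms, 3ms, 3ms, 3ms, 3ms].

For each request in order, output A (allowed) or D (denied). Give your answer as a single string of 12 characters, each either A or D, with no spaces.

Simulating step by step:
  req#1 t=1ms: ALLOW
  req#2 t=1ms: ALLOW
  req#3 t=1ms: DENY
  req#4 t=2ms: ALLOW
  req#5 t=2ms: ALLOW
  req#6 t=2ms: DENY
  req#7 t=2ms: DENY
  req#8 t=2ms: DENY
  req#9 t=3ms: ALLOW
  req#10 t=3ms: ALLOW
  req#11 t=3ms: DENY
  req#12 t=3ms: DENY

Answer: AADAADDDAADD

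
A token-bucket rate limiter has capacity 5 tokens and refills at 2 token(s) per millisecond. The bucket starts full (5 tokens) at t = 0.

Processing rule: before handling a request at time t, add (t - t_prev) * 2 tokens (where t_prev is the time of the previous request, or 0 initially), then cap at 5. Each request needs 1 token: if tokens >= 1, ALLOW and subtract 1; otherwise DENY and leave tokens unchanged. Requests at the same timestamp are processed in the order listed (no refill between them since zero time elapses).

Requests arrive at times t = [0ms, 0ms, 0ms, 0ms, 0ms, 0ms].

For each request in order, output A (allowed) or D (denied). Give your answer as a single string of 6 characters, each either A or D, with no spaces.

Answer: AAAAAD

Derivation:
Simulating step by step:
  req#1 t=0ms: ALLOW
  req#2 t=0ms: ALLOW
  req#3 t=0ms: ALLOW
  req#4 t=0ms: ALLOW
  req#5 t=0ms: ALLOW
  req#6 t=0ms: DENY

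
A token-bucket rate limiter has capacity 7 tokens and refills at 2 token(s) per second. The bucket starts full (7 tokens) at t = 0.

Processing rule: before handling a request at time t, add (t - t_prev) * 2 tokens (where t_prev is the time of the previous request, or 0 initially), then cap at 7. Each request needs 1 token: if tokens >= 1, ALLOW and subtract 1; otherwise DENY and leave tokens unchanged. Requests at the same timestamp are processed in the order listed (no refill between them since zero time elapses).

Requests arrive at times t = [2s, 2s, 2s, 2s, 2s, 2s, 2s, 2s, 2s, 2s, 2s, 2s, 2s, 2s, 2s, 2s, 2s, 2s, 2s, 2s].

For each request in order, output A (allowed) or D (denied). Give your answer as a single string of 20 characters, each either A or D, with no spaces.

Simulating step by step:
  req#1 t=2s: ALLOW
  req#2 t=2s: ALLOW
  req#3 t=2s: ALLOW
  req#4 t=2s: ALLOW
  req#5 t=2s: ALLOW
  req#6 t=2s: ALLOW
  req#7 t=2s: ALLOW
  req#8 t=2s: DENY
  req#9 t=2s: DENY
  req#10 t=2s: DENY
  req#11 t=2s: DENY
  req#12 t=2s: DENY
  req#13 t=2s: DENY
  req#14 t=2s: DENY
  req#15 t=2s: DENY
  req#16 t=2s: DENY
  req#17 t=2s: DENY
  req#18 t=2s: DENY
  req#19 t=2s: DENY
  req#20 t=2s: DENY

Answer: AAAAAAADDDDDDDDDDDDD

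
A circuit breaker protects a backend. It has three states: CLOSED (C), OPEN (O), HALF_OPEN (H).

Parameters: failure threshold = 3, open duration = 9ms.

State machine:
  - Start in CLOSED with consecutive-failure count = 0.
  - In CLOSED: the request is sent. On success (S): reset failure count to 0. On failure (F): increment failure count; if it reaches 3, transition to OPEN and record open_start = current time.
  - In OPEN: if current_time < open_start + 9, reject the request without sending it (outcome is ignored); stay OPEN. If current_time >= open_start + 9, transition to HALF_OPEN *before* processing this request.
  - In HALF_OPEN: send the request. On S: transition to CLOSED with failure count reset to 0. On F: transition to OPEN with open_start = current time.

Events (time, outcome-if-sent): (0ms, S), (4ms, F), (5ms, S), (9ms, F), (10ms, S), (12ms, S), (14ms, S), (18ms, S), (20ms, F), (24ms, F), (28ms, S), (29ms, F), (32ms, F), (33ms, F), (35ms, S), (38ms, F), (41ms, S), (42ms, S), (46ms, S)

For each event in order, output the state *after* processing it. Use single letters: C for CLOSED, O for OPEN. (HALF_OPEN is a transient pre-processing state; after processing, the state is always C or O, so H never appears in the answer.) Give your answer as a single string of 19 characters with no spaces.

Answer: CCCCCCCCCCCCCOOOOCC

Derivation:
State after each event:
  event#1 t=0ms outcome=S: state=CLOSED
  event#2 t=4ms outcome=F: state=CLOSED
  event#3 t=5ms outcome=S: state=CLOSED
  event#4 t=9ms outcome=F: state=CLOSED
  event#5 t=10ms outcome=S: state=CLOSED
  event#6 t=12ms outcome=S: state=CLOSED
  event#7 t=14ms outcome=S: state=CLOSED
  event#8 t=18ms outcome=S: state=CLOSED
  event#9 t=20ms outcome=F: state=CLOSED
  event#10 t=24ms outcome=F: state=CLOSED
  event#11 t=28ms outcome=S: state=CLOSED
  event#12 t=29ms outcome=F: state=CLOSED
  event#13 t=32ms outcome=F: state=CLOSED
  event#14 t=33ms outcome=F: state=OPEN
  event#15 t=35ms outcome=S: state=OPEN
  event#16 t=38ms outcome=F: state=OPEN
  event#17 t=41ms outcome=S: state=OPEN
  event#18 t=42ms outcome=S: state=CLOSED
  event#19 t=46ms outcome=S: state=CLOSED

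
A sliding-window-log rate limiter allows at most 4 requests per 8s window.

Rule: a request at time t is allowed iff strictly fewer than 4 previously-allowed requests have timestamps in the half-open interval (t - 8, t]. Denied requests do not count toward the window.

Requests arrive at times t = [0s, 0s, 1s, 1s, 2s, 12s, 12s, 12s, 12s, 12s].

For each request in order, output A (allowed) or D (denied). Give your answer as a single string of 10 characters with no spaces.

Answer: AAAADAAAAD

Derivation:
Tracking allowed requests in the window:
  req#1 t=0s: ALLOW
  req#2 t=0s: ALLOW
  req#3 t=1s: ALLOW
  req#4 t=1s: ALLOW
  req#5 t=2s: DENY
  req#6 t=12s: ALLOW
  req#7 t=12s: ALLOW
  req#8 t=12s: ALLOW
  req#9 t=12s: ALLOW
  req#10 t=12s: DENY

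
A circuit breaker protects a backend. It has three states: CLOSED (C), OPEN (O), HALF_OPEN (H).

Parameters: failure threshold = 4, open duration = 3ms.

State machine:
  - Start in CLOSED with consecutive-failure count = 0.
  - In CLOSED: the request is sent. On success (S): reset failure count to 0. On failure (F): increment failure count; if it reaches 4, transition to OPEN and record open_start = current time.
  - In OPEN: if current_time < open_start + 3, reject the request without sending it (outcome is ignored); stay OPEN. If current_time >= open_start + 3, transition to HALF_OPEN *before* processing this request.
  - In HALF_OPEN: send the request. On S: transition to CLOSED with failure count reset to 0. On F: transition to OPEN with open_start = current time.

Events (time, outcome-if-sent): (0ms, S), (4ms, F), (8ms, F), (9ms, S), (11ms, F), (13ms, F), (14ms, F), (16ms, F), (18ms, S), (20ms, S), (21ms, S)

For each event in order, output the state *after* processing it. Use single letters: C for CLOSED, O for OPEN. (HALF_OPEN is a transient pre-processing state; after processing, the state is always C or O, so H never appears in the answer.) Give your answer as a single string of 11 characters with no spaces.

Answer: CCCCCCCOOCC

Derivation:
State after each event:
  event#1 t=0ms outcome=S: state=CLOSED
  event#2 t=4ms outcome=F: state=CLOSED
  event#3 t=8ms outcome=F: state=CLOSED
  event#4 t=9ms outcome=S: state=CLOSED
  event#5 t=11ms outcome=F: state=CLOSED
  event#6 t=13ms outcome=F: state=CLOSED
  event#7 t=14ms outcome=F: state=CLOSED
  event#8 t=16ms outcome=F: state=OPEN
  event#9 t=18ms outcome=S: state=OPEN
  event#10 t=20ms outcome=S: state=CLOSED
  event#11 t=21ms outcome=S: state=CLOSED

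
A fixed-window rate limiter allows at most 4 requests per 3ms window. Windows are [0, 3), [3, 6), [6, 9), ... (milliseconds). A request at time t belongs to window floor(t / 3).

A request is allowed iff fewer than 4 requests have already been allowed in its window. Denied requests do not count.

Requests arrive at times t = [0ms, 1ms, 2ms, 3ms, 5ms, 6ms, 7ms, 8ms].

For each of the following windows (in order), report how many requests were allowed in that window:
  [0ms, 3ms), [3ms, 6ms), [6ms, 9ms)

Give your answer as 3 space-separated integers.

Answer: 3 2 3

Derivation:
Processing requests:
  req#1 t=0ms (window 0): ALLOW
  req#2 t=1ms (window 0): ALLOW
  req#3 t=2ms (window 0): ALLOW
  req#4 t=3ms (window 1): ALLOW
  req#5 t=5ms (window 1): ALLOW
  req#6 t=6ms (window 2): ALLOW
  req#7 t=7ms (window 2): ALLOW
  req#8 t=8ms (window 2): ALLOW

Allowed counts by window: 3 2 3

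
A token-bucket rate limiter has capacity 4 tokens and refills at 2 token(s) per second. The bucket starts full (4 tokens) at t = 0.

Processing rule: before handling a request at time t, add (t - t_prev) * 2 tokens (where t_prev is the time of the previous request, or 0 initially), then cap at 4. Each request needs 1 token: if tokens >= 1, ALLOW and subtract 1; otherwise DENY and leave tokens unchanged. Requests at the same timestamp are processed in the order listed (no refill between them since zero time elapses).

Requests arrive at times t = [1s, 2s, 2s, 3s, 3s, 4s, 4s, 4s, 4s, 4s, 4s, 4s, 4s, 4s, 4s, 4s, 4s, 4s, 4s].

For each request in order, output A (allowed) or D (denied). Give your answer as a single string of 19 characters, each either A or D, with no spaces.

Answer: AAAAAAAAADDDDDDDDDD

Derivation:
Simulating step by step:
  req#1 t=1s: ALLOW
  req#2 t=2s: ALLOW
  req#3 t=2s: ALLOW
  req#4 t=3s: ALLOW
  req#5 t=3s: ALLOW
  req#6 t=4s: ALLOW
  req#7 t=4s: ALLOW
  req#8 t=4s: ALLOW
  req#9 t=4s: ALLOW
  req#10 t=4s: DENY
  req#11 t=4s: DENY
  req#12 t=4s: DENY
  req#13 t=4s: DENY
  req#14 t=4s: DENY
  req#15 t=4s: DENY
  req#16 t=4s: DENY
  req#17 t=4s: DENY
  req#18 t=4s: DENY
  req#19 t=4s: DENY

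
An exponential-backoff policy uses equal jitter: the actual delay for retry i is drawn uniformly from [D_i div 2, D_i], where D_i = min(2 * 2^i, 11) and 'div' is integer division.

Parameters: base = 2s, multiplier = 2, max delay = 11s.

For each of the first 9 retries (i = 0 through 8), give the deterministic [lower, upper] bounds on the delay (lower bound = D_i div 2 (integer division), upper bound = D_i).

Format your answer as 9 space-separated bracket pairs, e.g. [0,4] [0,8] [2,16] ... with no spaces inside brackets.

Computing bounds per retry:
  i=0: D_i=min(2*2^0,11)=2, bounds=[1,2]
  i=1: D_i=min(2*2^1,11)=4, bounds=[2,4]
  i=2: D_i=min(2*2^2,11)=8, bounds=[4,8]
  i=3: D_i=min(2*2^3,11)=11, bounds=[5,11]
  i=4: D_i=min(2*2^4,11)=11, bounds=[5,11]
  i=5: D_i=min(2*2^5,11)=11, bounds=[5,11]
  i=6: D_i=min(2*2^6,11)=11, bounds=[5,11]
  i=7: D_i=min(2*2^7,11)=11, bounds=[5,11]
  i=8: D_i=min(2*2^8,11)=11, bounds=[5,11]

Answer: [1,2] [2,4] [4,8] [5,11] [5,11] [5,11] [5,11] [5,11] [5,11]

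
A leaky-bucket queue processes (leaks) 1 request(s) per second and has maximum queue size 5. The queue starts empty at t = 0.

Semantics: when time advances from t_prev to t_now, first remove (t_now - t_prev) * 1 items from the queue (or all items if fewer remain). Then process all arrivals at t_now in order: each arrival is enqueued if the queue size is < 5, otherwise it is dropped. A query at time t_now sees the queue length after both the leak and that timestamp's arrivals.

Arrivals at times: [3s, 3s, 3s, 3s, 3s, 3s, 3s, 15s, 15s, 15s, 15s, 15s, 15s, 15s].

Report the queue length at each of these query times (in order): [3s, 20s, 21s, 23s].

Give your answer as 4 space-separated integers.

Queue lengths at query times:
  query t=3s: backlog = 5
  query t=20s: backlog = 0
  query t=21s: backlog = 0
  query t=23s: backlog = 0

Answer: 5 0 0 0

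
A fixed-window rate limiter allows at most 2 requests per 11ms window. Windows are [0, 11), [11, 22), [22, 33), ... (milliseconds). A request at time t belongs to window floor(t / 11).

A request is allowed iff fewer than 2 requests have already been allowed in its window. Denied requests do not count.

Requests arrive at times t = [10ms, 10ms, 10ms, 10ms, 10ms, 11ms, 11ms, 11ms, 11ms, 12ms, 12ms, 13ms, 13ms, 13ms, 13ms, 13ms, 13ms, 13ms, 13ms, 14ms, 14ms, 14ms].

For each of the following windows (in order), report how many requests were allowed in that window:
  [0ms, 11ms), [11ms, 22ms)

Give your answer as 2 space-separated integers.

Processing requests:
  req#1 t=10ms (window 0): ALLOW
  req#2 t=10ms (window 0): ALLOW
  req#3 t=10ms (window 0): DENY
  req#4 t=10ms (window 0): DENY
  req#5 t=10ms (window 0): DENY
  req#6 t=11ms (window 1): ALLOW
  req#7 t=11ms (window 1): ALLOW
  req#8 t=11ms (window 1): DENY
  req#9 t=11ms (window 1): DENY
  req#10 t=12ms (window 1): DENY
  req#11 t=12ms (window 1): DENY
  req#12 t=13ms (window 1): DENY
  req#13 t=13ms (window 1): DENY
  req#14 t=13ms (window 1): DENY
  req#15 t=13ms (window 1): DENY
  req#16 t=13ms (window 1): DENY
  req#17 t=13ms (window 1): DENY
  req#18 t=13ms (window 1): DENY
  req#19 t=13ms (window 1): DENY
  req#20 t=14ms (window 1): DENY
  req#21 t=14ms (window 1): DENY
  req#22 t=14ms (window 1): DENY

Allowed counts by window: 2 2

Answer: 2 2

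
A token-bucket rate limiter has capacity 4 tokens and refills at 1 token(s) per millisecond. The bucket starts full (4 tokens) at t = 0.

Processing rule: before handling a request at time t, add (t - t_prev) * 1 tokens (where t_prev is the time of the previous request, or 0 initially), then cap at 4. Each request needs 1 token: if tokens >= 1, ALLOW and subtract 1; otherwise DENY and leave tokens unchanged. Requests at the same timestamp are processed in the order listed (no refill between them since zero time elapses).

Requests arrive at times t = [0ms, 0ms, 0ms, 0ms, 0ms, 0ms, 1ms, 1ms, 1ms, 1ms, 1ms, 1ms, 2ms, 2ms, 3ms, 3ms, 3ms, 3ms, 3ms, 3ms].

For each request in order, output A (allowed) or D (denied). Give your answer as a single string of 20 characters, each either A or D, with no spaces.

Answer: AAAADDADDDDDADADDDDD

Derivation:
Simulating step by step:
  req#1 t=0ms: ALLOW
  req#2 t=0ms: ALLOW
  req#3 t=0ms: ALLOW
  req#4 t=0ms: ALLOW
  req#5 t=0ms: DENY
  req#6 t=0ms: DENY
  req#7 t=1ms: ALLOW
  req#8 t=1ms: DENY
  req#9 t=1ms: DENY
  req#10 t=1ms: DENY
  req#11 t=1ms: DENY
  req#12 t=1ms: DENY
  req#13 t=2ms: ALLOW
  req#14 t=2ms: DENY
  req#15 t=3ms: ALLOW
  req#16 t=3ms: DENY
  req#17 t=3ms: DENY
  req#18 t=3ms: DENY
  req#19 t=3ms: DENY
  req#20 t=3ms: DENY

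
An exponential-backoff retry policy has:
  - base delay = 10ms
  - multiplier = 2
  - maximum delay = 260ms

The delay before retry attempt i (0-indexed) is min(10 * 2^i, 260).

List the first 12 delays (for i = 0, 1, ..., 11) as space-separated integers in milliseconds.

Computing each delay:
  i=0: min(10*2^0, 260) = 10
  i=1: min(10*2^1, 260) = 20
  i=2: min(10*2^2, 260) = 40
  i=3: min(10*2^3, 260) = 80
  i=4: min(10*2^4, 260) = 160
  i=5: min(10*2^5, 260) = 260
  i=6: min(10*2^6, 260) = 260
  i=7: min(10*2^7, 260) = 260
  i=8: min(10*2^8, 260) = 260
  i=9: min(10*2^9, 260) = 260
  i=10: min(10*2^10, 260) = 260
  i=11: min(10*2^11, 260) = 260

Answer: 10 20 40 80 160 260 260 260 260 260 260 260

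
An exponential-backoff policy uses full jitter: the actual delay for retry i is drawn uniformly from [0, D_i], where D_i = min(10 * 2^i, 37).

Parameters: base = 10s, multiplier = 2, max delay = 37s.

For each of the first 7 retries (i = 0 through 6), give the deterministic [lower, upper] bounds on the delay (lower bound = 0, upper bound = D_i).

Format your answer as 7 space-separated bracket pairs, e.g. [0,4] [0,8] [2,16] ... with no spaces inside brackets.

Answer: [0,10] [0,20] [0,37] [0,37] [0,37] [0,37] [0,37]

Derivation:
Computing bounds per retry:
  i=0: D_i=min(10*2^0,37)=10, bounds=[0,10]
  i=1: D_i=min(10*2^1,37)=20, bounds=[0,20]
  i=2: D_i=min(10*2^2,37)=37, bounds=[0,37]
  i=3: D_i=min(10*2^3,37)=37, bounds=[0,37]
  i=4: D_i=min(10*2^4,37)=37, bounds=[0,37]
  i=5: D_i=min(10*2^5,37)=37, bounds=[0,37]
  i=6: D_i=min(10*2^6,37)=37, bounds=[0,37]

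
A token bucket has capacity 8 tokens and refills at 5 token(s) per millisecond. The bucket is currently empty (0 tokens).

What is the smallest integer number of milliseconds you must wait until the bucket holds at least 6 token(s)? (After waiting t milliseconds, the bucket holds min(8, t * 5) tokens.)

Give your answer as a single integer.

Need t * 5 >= 6, so t >= 6/5.
Smallest integer t = ceil(6/5) = 2.

Answer: 2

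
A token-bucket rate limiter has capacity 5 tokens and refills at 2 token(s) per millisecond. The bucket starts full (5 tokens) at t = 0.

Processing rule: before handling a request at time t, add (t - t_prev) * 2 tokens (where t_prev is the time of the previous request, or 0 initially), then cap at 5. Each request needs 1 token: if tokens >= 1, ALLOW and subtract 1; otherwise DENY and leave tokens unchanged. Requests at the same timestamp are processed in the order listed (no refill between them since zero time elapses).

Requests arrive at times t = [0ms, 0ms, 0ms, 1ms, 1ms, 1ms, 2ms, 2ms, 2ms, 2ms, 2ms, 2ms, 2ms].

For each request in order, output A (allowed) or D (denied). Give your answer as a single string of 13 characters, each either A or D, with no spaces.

Simulating step by step:
  req#1 t=0ms: ALLOW
  req#2 t=0ms: ALLOW
  req#3 t=0ms: ALLOW
  req#4 t=1ms: ALLOW
  req#5 t=1ms: ALLOW
  req#6 t=1ms: ALLOW
  req#7 t=2ms: ALLOW
  req#8 t=2ms: ALLOW
  req#9 t=2ms: ALLOW
  req#10 t=2ms: DENY
  req#11 t=2ms: DENY
  req#12 t=2ms: DENY
  req#13 t=2ms: DENY

Answer: AAAAAAAAADDDD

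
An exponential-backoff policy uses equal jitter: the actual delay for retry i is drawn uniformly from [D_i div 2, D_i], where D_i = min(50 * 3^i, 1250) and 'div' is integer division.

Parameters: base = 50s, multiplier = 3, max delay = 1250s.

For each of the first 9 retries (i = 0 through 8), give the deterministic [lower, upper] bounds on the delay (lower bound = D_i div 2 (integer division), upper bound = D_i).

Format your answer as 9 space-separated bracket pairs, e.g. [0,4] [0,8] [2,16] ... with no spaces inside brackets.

Computing bounds per retry:
  i=0: D_i=min(50*3^0,1250)=50, bounds=[25,50]
  i=1: D_i=min(50*3^1,1250)=150, bounds=[75,150]
  i=2: D_i=min(50*3^2,1250)=450, bounds=[225,450]
  i=3: D_i=min(50*3^3,1250)=1250, bounds=[625,1250]
  i=4: D_i=min(50*3^4,1250)=1250, bounds=[625,1250]
  i=5: D_i=min(50*3^5,1250)=1250, bounds=[625,1250]
  i=6: D_i=min(50*3^6,1250)=1250, bounds=[625,1250]
  i=7: D_i=min(50*3^7,1250)=1250, bounds=[625,1250]
  i=8: D_i=min(50*3^8,1250)=1250, bounds=[625,1250]

Answer: [25,50] [75,150] [225,450] [625,1250] [625,1250] [625,1250] [625,1250] [625,1250] [625,1250]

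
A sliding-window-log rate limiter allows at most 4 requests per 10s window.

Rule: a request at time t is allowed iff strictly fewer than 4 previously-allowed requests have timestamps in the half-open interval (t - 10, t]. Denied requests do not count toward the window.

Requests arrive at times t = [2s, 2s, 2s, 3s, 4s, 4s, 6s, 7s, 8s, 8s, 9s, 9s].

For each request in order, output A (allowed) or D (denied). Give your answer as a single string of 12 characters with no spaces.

Tracking allowed requests in the window:
  req#1 t=2s: ALLOW
  req#2 t=2s: ALLOW
  req#3 t=2s: ALLOW
  req#4 t=3s: ALLOW
  req#5 t=4s: DENY
  req#6 t=4s: DENY
  req#7 t=6s: DENY
  req#8 t=7s: DENY
  req#9 t=8s: DENY
  req#10 t=8s: DENY
  req#11 t=9s: DENY
  req#12 t=9s: DENY

Answer: AAAADDDDDDDD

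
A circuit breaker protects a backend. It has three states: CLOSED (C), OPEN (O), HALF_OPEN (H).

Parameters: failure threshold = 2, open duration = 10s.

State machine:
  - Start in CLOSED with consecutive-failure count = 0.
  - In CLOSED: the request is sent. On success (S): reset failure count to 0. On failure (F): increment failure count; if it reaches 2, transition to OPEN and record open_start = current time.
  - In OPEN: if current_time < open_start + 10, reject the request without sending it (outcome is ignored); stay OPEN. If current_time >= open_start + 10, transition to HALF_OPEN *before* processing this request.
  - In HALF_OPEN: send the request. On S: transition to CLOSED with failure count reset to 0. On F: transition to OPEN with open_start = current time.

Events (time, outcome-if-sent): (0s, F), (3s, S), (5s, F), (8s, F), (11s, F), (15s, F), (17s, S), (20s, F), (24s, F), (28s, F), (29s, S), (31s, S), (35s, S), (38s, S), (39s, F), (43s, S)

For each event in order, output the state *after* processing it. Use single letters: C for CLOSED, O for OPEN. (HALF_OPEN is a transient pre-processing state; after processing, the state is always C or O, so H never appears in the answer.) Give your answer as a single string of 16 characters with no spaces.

Answer: CCCOOOOOOOOCCCCC

Derivation:
State after each event:
  event#1 t=0s outcome=F: state=CLOSED
  event#2 t=3s outcome=S: state=CLOSED
  event#3 t=5s outcome=F: state=CLOSED
  event#4 t=8s outcome=F: state=OPEN
  event#5 t=11s outcome=F: state=OPEN
  event#6 t=15s outcome=F: state=OPEN
  event#7 t=17s outcome=S: state=OPEN
  event#8 t=20s outcome=F: state=OPEN
  event#9 t=24s outcome=F: state=OPEN
  event#10 t=28s outcome=F: state=OPEN
  event#11 t=29s outcome=S: state=OPEN
  event#12 t=31s outcome=S: state=CLOSED
  event#13 t=35s outcome=S: state=CLOSED
  event#14 t=38s outcome=S: state=CLOSED
  event#15 t=39s outcome=F: state=CLOSED
  event#16 t=43s outcome=S: state=CLOSED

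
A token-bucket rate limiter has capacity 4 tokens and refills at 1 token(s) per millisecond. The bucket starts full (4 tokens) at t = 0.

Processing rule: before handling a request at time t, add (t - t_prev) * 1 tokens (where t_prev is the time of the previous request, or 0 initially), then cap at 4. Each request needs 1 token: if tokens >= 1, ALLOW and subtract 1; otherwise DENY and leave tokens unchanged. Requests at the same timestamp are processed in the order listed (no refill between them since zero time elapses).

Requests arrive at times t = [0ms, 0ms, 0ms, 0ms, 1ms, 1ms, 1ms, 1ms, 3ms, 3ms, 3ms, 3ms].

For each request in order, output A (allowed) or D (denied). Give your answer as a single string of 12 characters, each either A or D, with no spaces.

Answer: AAAAADDDAADD

Derivation:
Simulating step by step:
  req#1 t=0ms: ALLOW
  req#2 t=0ms: ALLOW
  req#3 t=0ms: ALLOW
  req#4 t=0ms: ALLOW
  req#5 t=1ms: ALLOW
  req#6 t=1ms: DENY
  req#7 t=1ms: DENY
  req#8 t=1ms: DENY
  req#9 t=3ms: ALLOW
  req#10 t=3ms: ALLOW
  req#11 t=3ms: DENY
  req#12 t=3ms: DENY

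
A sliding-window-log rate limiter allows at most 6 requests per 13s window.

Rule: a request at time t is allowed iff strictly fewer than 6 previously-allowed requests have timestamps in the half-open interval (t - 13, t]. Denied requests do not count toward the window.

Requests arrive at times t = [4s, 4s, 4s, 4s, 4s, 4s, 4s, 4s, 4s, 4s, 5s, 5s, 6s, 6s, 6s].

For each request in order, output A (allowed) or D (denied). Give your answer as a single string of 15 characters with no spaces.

Answer: AAAAAADDDDDDDDD

Derivation:
Tracking allowed requests in the window:
  req#1 t=4s: ALLOW
  req#2 t=4s: ALLOW
  req#3 t=4s: ALLOW
  req#4 t=4s: ALLOW
  req#5 t=4s: ALLOW
  req#6 t=4s: ALLOW
  req#7 t=4s: DENY
  req#8 t=4s: DENY
  req#9 t=4s: DENY
  req#10 t=4s: DENY
  req#11 t=5s: DENY
  req#12 t=5s: DENY
  req#13 t=6s: DENY
  req#14 t=6s: DENY
  req#15 t=6s: DENY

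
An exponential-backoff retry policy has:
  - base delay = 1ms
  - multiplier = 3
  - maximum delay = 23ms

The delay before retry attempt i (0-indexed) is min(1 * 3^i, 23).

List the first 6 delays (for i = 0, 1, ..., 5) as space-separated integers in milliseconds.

Answer: 1 3 9 23 23 23

Derivation:
Computing each delay:
  i=0: min(1*3^0, 23) = 1
  i=1: min(1*3^1, 23) = 3
  i=2: min(1*3^2, 23) = 9
  i=3: min(1*3^3, 23) = 23
  i=4: min(1*3^4, 23) = 23
  i=5: min(1*3^5, 23) = 23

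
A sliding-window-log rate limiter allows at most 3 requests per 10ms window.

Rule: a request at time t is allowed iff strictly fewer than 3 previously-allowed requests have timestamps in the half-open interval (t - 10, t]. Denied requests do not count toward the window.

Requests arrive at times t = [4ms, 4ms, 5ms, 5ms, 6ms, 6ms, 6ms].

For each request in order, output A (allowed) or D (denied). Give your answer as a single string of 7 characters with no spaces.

Answer: AAADDDD

Derivation:
Tracking allowed requests in the window:
  req#1 t=4ms: ALLOW
  req#2 t=4ms: ALLOW
  req#3 t=5ms: ALLOW
  req#4 t=5ms: DENY
  req#5 t=6ms: DENY
  req#6 t=6ms: DENY
  req#7 t=6ms: DENY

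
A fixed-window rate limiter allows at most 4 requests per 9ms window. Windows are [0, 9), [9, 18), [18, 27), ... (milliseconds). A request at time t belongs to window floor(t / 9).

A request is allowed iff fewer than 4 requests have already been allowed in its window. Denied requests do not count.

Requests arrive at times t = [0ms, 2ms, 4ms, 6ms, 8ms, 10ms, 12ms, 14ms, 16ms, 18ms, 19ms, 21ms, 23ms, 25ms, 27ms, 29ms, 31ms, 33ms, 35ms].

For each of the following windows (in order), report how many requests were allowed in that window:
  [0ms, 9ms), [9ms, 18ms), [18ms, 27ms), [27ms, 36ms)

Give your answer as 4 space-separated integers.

Processing requests:
  req#1 t=0ms (window 0): ALLOW
  req#2 t=2ms (window 0): ALLOW
  req#3 t=4ms (window 0): ALLOW
  req#4 t=6ms (window 0): ALLOW
  req#5 t=8ms (window 0): DENY
  req#6 t=10ms (window 1): ALLOW
  req#7 t=12ms (window 1): ALLOW
  req#8 t=14ms (window 1): ALLOW
  req#9 t=16ms (window 1): ALLOW
  req#10 t=18ms (window 2): ALLOW
  req#11 t=19ms (window 2): ALLOW
  req#12 t=21ms (window 2): ALLOW
  req#13 t=23ms (window 2): ALLOW
  req#14 t=25ms (window 2): DENY
  req#15 t=27ms (window 3): ALLOW
  req#16 t=29ms (window 3): ALLOW
  req#17 t=31ms (window 3): ALLOW
  req#18 t=33ms (window 3): ALLOW
  req#19 t=35ms (window 3): DENY

Allowed counts by window: 4 4 4 4

Answer: 4 4 4 4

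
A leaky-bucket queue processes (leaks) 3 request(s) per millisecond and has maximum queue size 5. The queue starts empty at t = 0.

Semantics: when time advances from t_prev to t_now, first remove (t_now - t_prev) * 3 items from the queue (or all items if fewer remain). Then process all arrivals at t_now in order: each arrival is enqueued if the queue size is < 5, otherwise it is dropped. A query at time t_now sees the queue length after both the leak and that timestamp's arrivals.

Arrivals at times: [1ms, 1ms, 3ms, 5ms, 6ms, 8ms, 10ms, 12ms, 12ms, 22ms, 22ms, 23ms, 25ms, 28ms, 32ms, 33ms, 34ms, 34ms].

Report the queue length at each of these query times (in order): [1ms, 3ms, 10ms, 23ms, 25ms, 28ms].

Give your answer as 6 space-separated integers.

Queue lengths at query times:
  query t=1ms: backlog = 2
  query t=3ms: backlog = 1
  query t=10ms: backlog = 1
  query t=23ms: backlog = 1
  query t=25ms: backlog = 1
  query t=28ms: backlog = 1

Answer: 2 1 1 1 1 1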